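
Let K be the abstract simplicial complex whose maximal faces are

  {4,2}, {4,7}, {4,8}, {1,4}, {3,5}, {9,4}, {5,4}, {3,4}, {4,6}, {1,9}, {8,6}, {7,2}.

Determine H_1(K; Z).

Fix the vertex order 1 < 2 < 3 < 4 < 5 < 6 < 7 < 8 < 9 and write every simplex with vertices in increasing order. Then dim K = 1 and the simplices of K are:

  0-simplices (9): [1], [2], [3], [4], [5], [6], [7], [8], [9]
  1-simplices (12): [1,4], [1,9], [2,4], [2,7], [3,4], [3,5], [4,5], [4,6], [4,7], [4,8], [4,9], [6,8]

giving chain groups C_0 ≅ Z^9, C_1 ≅ Z^12.

The boundary map ∂_1: C_1 → C_0 maps an edge to its endpoints' difference, ∂[p,q] = q − p.
This gives a 9×12 integer matrix of rank 8; reducing to Smith normal form yields diagonal entries (1,1,1,1,1,1,1,1).

Reading off H_k = ker ∂_k / im ∂_{k+1}:

  H_1: rank ker ∂_1 − rank ∂_2 = (12 − 8) − 0 = 4, and there is no ∂_2, so H_1 ≅ Z^4.

H_1 ≅ Z^4.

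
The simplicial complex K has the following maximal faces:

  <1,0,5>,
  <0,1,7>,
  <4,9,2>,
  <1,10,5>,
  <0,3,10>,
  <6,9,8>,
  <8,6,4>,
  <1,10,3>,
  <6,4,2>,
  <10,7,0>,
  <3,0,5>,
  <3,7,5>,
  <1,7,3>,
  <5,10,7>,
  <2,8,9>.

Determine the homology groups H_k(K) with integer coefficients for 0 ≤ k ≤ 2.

Take the total order 0 < 1 < 2 < 3 < 4 < 5 < 6 < 7 < 8 < 9 < 10 on the vertex set. Then K (dimension 2) consists of the simplices:

  0-simplices (11): [0], [1], [2], [3], [4], [5], [6], [7], [8], [9], [10]
  1-simplices (25): (25 of them)
  2-simplices (15): [0,1,5], [0,1,7], [0,3,5], [0,3,10], [0,7,10], [1,3,7], [1,3,10], [1,5,10], [2,4,6], [2,4,9], [2,8,9], [3,5,7], [4,6,8], [5,7,10], [6,8,9]

giving chain groups C_0 ≅ Z^11, C_1 ≅ Z^25, C_2 ≅ Z^15.

Boundary ∂_1: C_1 → C_0 sends each edge [p,q] (with p < q) to q − p.
The 11×25 boundary matrix has rank 9 and Smith normal form diag(1,1,1,1,1,1,1,1,1).

∂_2: C_2 → C_1 maps a triangle to the signed sum of its edges. For instance
  ∂[0,1,7] = [1,7] − [0,7] + [0,1],
  ∂[0,3,10] = [3,10] − [0,10] + [0,3].
This gives a 25×15 integer matrix of rank 15; reducing to Smith normal form yields diagonal entries (1,1,1,1,1,1,1,1,1,1,1,1,1,1,2).

Now H_k = ker ∂_k / im ∂_{k+1}, so:

  H_0: rank C_0 − rank ∂_1 = 11 − 9 = 2, and the invariant factors of ∂_1 are all 1, so H_0 = Z^2.
  H_1: rank ker ∂_1 − rank ∂_2 = (25 − 9) − 15 = 1, and ∂_2 has invariant factor 2 > 1, so H_1 = Z ⊕ Z/2.
  H_2: rank ker ∂_2 − rank ∂_3 = (15 − 15) − 0 = 0, and there is no ∂_3, so H_2 = 0.

H_0 = Z^2,  H_1 = Z ⊕ Z/2,  H_2 = 0.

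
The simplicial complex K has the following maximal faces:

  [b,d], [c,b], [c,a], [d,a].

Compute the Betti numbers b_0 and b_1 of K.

Order the vertices as a < b < c < d. Listing each simplex with vertices in this order, K has dimension 1 with simplices:

  0-simplices (4): a, b, c, d
  1-simplices (4): ac, ad, bc, bd

so the chain groups are C_0 ≅ Z^4, C_1 ≅ Z^4.

Boundary ∂_1: C_1 → C_0 is given by ∂[p,q] = [q] − [p].
The resulting 4×4 matrix has rank 3, and its Smith normal form has invariant factors (1,1,1).

Reading off H_k = ker ∂_k / im ∂_{k+1}:

  H_0: rank C_0 − rank ∂_1 = 4 − 3 = 1, and the invariant factors of ∂_1 are all 1, so H_0 = Z.
  H_1: rank ker ∂_1 − rank ∂_2 = (4 − 3) − 0 = 1, and there is no ∂_2, so H_1 = Z.

As a check, the Euler characteristic is 4 − 4 = 0, which agrees with 1 − 1 = 0.

Hence the Betti numbers are b_0 = 1, b_1 = 1.

b_0 = 1, b_1 = 1.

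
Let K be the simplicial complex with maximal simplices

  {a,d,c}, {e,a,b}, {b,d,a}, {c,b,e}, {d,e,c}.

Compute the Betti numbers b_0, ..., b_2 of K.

b_0 = 1, b_1 = 1, b_2 = 0.

Order the vertices as a < b < c < d < e. Listing each simplex with vertices in this order, K has dimension 2 with simplices:

  0-simplices (5): a, b, c, d, e
  1-simplices (10): ab, ac, ad, ae, bc, bd, be, cd, ce, de
  2-simplices (5): abd, abe, acd, bce, cde

giving chain groups C_0 ≅ Z^5, C_1 ≅ Z^10, C_2 ≅ Z^5.

∂_1: C_1 → C_0 sends each edge [p,q] (with p < q) to q − p. For instance
  ∂ce = e − c.
This gives a 5×10 integer matrix of rank 4; reducing to Smith normal form yields diagonal entries (1,1,1,1).

∂_2: C_2 → C_1 acts by ∂[p,q,r] = [q,r] − [p,r] + [p,q]. For instance
  ∂acd = cd − ad + ac,
  ∂bce = ce − be + bc.
The 10×5 boundary matrix has rank 5 and Smith normal form diag(1,1,1,1,1).

From H_k ≅ ker(∂_k) / im(∂_{k+1}) we obtain:

  H_0: rank C_0 − rank ∂_1 = 5 − 4 = 1, and the invariant factors of ∂_1 are all 1, so H_0 = Z.
  H_1: rank ker ∂_1 − rank ∂_2 = (10 − 4) − 5 = 1, and the invariant factors of ∂_2 are all 1, so H_1 = Z.
  H_2: rank ker ∂_2 − rank ∂_3 = (5 − 5) − 0 = 0, and there is no ∂_3, so H_2 = 0.

As a check, the Euler characteristic is 5 − 10 + 5 = 0, which agrees with 1 − 1 + 0 = 0.

Hence the Betti numbers are b_0 = 1, b_1 = 1, b_2 = 0.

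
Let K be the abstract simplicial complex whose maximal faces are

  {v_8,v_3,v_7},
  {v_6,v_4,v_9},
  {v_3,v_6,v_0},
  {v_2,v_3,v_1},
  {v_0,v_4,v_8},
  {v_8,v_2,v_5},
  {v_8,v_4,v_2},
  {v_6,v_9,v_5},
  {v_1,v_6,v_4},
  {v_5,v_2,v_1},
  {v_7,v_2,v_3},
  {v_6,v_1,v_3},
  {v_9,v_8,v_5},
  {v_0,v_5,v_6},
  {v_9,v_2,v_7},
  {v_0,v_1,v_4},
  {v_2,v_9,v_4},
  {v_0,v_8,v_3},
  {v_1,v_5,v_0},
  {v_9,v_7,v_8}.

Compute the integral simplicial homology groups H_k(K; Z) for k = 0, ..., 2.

Take the total order v_0 < v_1 < v_2 < v_3 < v_4 < v_5 < v_6 < v_7 < v_8 < v_9 on the vertex set. Then K (dimension 2) consists of the simplices:

  0-simplices (10): [v_0], [v_1], [v_2], [v_3], [v_4], [v_5], [v_6], [v_7], [v_8], [v_9]
  1-simplices (30): (30 of them)
  2-simplices (20): (20 of them)

so the chain groups are C_0 ≅ Z^10, C_1 ≅ Z^30, C_2 ≅ Z^20.

∂_1: C_1 → C_0 is given by ∂[p,q] = [q] − [p]. For instance
  ∂[v_6,v_9] = [v_9] − [v_6].
This gives a 10×30 integer matrix of rank 9; reducing to Smith normal form yields diagonal entries (1,1,1,1,1,1,1,1,1).

The boundary map ∂_2: C_2 → C_1 sends each 2-simplex [p,q,r] to [q,r] − [p,r] + [p,q]. For instance
  ∂[v_1,v_2,v_3] = [v_2,v_3] − [v_1,v_3] + [v_1,v_2],
  ∂[v_1,v_2,v_5] = [v_2,v_5] − [v_1,v_5] + [v_1,v_2].
The 30×20 boundary matrix has rank 20 and Smith normal form diag(1,1,1,1,1,1,1,1,1,1,1,1,1,1,1,1,1,1,1,2).

Computing H_k = (kernel of ∂_k) / (image of ∂_{k+1}):

  H_0: rank C_0 − rank ∂_1 = 10 − 9 = 1, and the invariant factors of ∂_1 are all 1, so H_0 = Z.
  H_1: rank ker ∂_1 − rank ∂_2 = (30 − 9) − 20 = 1, and ∂_2 has invariant factor 2 > 1, so H_1 = Z ⊕ Z/2Z.
  H_2: rank ker ∂_2 − rank ∂_3 = (20 − 20) − 0 = 0, and there is no ∂_3, so H_2 = 0.

H_0 = Z,  H_1 = Z ⊕ Z/2Z,  H_2 = 0.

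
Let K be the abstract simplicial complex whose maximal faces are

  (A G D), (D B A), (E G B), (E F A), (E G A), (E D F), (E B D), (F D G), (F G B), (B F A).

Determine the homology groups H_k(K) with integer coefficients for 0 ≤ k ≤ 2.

Take the total order A < B < D < E < F < G on the vertex set. Then K (dimension 2) consists of the simplices:

  0-simplices (6): A, B, D, E, F, G
  1-simplices (15): AB, AD, AE, AF, AG, BD, BE, BF, BG, DE, DF, DG, EF, EG, FG
  2-simplices (10): ABD, ABF, ADG, AEF, AEG, BDE, BEG, BFG, DEF, DFG

giving chain groups C_0 ≅ Z^6, C_1 ≅ Z^15, C_2 ≅ Z^10.

The boundary map ∂_1: C_1 → C_0 maps an edge to its endpoints' difference, ∂[p,q] = q − p. For instance
  ∂BE = E − B.
This gives a 6×15 integer matrix of rank 5; reducing to Smith normal form yields diagonal entries (1,1,1,1,1).

Boundary ∂_2: C_2 → C_1 maps a triangle to the signed sum of its edges. For instance
  ∂ABD = BD − AD + AB,
  ∂ADG = DG − AG + AD.
This gives a 15×10 integer matrix of rank 10; reducing to Smith normal form yields diagonal entries (1,1,1,1,1,1,1,1,1,2).

Now H_k = ker ∂_k / im ∂_{k+1}, so:

  H_0: rank C_0 − rank ∂_1 = 6 − 5 = 1, and the invariant factors of ∂_1 are all 1, so H_0 ≅ Z.
  H_1: rank ker ∂_1 − rank ∂_2 = (15 − 5) − 10 = 0, and ∂_2 has invariant factor 2 > 1, so H_1 ≅ Z/2.
  H_2: rank ker ∂_2 − rank ∂_3 = (10 − 10) − 0 = 0, and there is no ∂_3, so H_2 ≅ 0.

(K is a triangulation of the real projective plane RP^2.)

H_0 = Z,  H_1 = Z/2,  H_2 = 0.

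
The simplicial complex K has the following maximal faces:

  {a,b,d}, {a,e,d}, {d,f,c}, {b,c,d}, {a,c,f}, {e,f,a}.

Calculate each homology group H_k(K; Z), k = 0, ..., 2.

K has 6 vertices, 12 edges, 6 triangles.
rank ∂_0 = 0, rank ∂_1 = 5 ⇒ b_0 = 6 − 0 − 5 = 1; all invariant factors of ∂_1 are 1 so no torsion. So H_0 = Z.
rank ∂_1 = 5, rank ∂_2 = 6 ⇒ b_1 = 12 − 5 − 6 = 1; all invariant factors of ∂_2 are 1 so no torsion. So H_1 = Z.
rank ∂_2 = 6, rank ∂_3 = 0 ⇒ b_2 = 6 − 6 − 0 = 0. So H_2 = 0.

H_0 ≅ Z,  H_1 ≅ Z,  H_2 = 0.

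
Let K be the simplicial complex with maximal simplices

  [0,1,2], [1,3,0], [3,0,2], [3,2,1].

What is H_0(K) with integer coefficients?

Take the total order 0 < 1 < 2 < 3 on the vertex set. Then K (dimension 2) consists of the simplices:

  0-simplices (4): [0], [1], [2], [3]
  1-simplices (6): [0,1], [0,2], [0,3], [1,2], [1,3], [2,3]
  2-simplices (4): [0,1,2], [0,1,3], [0,2,3], [1,2,3]

Hence C_0 ≅ Z^4, C_1 ≅ Z^6, C_2 ≅ Z^4.

The boundary map ∂_1: C_1 → C_0 sends each edge [p,q] (with p < q) to q − p.
The resulting 4×6 matrix has rank 3, and its Smith normal form has invariant factors (1,1,1).

∂_2: C_2 → C_1 acts by ∂[p,q,r] = [q,r] − [p,r] + [p,q]. For instance
  ∂[0,1,3] = [1,3] − [0,3] + [0,1],
  ∂[1,2,3] = [2,3] − [1,3] + [1,2].
The resulting 6×4 matrix has rank 3, and its Smith normal form has invariant factors (1,1,1).

Now H_k = ker ∂_k / im ∂_{k+1}, so:

  H_0: rank C_0 − rank ∂_1 = 4 − 3 = 1, and the invariant factors of ∂_1 are all 1, so H_0 = Z.

(K is a triangulation of the 2-sphere S^2.)

H_0 ≅ Z.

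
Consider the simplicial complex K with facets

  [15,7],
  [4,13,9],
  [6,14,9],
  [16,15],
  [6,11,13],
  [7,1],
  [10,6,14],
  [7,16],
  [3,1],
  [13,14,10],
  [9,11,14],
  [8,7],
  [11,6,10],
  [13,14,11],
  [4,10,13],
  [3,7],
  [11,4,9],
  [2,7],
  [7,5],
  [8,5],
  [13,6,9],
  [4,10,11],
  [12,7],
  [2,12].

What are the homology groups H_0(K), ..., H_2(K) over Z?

We work with the vertex ordering 1 < 2 < 3 < 4 < 5 < 6 < 7 < 8 < 9 < 10 < 11 < 12 < 13 < 14 < 15 < 16. The simplices of K, each written with vertices in increasing order, are:

  0-simplices (16): [1], [2], [3], [4], [5], [6], [7], [8], [9], [10], [11], [12], [13], [14], [15], [16]
  1-simplices (30): (30 of them)
  2-simplices (12): [4,9,11], [4,9,13], [4,10,11], [4,10,13], [6,9,13], [6,9,14], [6,10,11], [6,10,14], [6,11,13], [9,11,14], [10,13,14], [11,13,14]

so the chain groups are C_0 ≅ Z^16, C_1 ≅ Z^30, C_2 ≅ Z^12.

∂_1: C_1 → C_0 is given by ∂[p,q] = [q] − [p].
The resulting 16×30 matrix has rank 14, and its Smith normal form has invariant factors (1,1,1,1,1,1,1,1,1,1,1,1,1,1).

The boundary map ∂_2: C_2 → C_1 maps a triangle to the signed sum of its edges. For instance
  ∂[4,9,11] = [9,11] − [4,11] + [4,9],
  ∂[6,10,11] = [10,11] − [6,11] + [6,10].
The resulting 30×12 matrix has rank 12, and its Smith normal form has invariant factors (1,1,1,1,1,1,1,1,1,1,1,2).

Now H_k = ker ∂_k / im ∂_{k+1}, so:

  H_0: rank C_0 − rank ∂_1 = 16 − 14 = 2, and the invariant factors of ∂_1 are all 1, so H_0 = Z^2.
  H_1: rank ker ∂_1 − rank ∂_2 = (30 − 14) − 12 = 4, and ∂_2 has invariant factor 2 > 1, so H_1 = Z^4 ⊕ Z/2Z.
  H_2: rank ker ∂_2 − rank ∂_3 = (12 − 12) − 0 = 0, and there is no ∂_3, so H_2 = 0.

H_0 ≅ Z^2,  H_1 ≅ Z^4 ⊕ Z/2Z,  H_2 = 0.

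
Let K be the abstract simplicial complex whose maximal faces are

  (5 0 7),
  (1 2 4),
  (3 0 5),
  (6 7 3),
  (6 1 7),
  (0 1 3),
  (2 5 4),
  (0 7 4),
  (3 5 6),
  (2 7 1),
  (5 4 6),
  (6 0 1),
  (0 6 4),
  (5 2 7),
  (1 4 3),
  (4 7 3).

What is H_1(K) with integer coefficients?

Order the vertices as 0 < 1 < 2 < 3 < 4 < 5 < 6 < 7. Listing each simplex with vertices in this order, K has dimension 2 with simplices:

  0-simplices (8): [0], [1], [2], [3], [4], [5], [6], [7]
  1-simplices (24): (24 of them)
  2-simplices (16): [0,1,3], [0,1,6], [0,3,5], [0,4,6], [0,4,7], [0,5,7], [1,2,4], [1,2,7], [1,3,4], [1,6,7], [2,4,5], [2,5,7], [3,4,7], [3,5,6], [3,6,7], [4,5,6]

Hence C_0 ≅ Z^8, C_1 ≅ Z^24, C_2 ≅ Z^16.

The boundary map ∂_1: C_1 → C_0 is given by ∂[p,q] = [q] − [p].
The 8×24 boundary matrix has rank 7 and Smith normal form diag(1,1,1,1,1,1,1).

∂_2: C_2 → C_1 sends each 2-simplex [p,q,r] to [q,r] − [p,r] + [p,q]. For instance
  ∂[1,2,4] = [2,4] − [1,4] + [1,2],
  ∂[0,5,7] = [5,7] − [0,7] + [0,5].
As a 24×16 matrix over Z this has rank 15, with invariant factors (1,1,1,1,1,1,1,1,1,1,1,1,1,1,1).

From H_k ≅ ker(∂_k) / im(∂_{k+1}) we obtain:

  H_1: rank ker ∂_1 − rank ∂_2 = (24 − 7) − 15 = 2, and the invariant factors of ∂_2 are all 1, so H_1 ≅ Z^2.

H_1 ≅ Z^2.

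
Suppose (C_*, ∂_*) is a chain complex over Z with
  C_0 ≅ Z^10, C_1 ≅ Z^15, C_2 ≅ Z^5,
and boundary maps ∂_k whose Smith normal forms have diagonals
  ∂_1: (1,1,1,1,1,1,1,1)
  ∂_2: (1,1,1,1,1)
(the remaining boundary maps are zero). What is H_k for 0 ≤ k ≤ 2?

H_0: b_0 = 10 − 0 − 8 = 2; torsion from ∂_1 factors > 1: none. So H_0 ≅ Z^2.
H_1: b_1 = 15 − 8 − 5 = 2; torsion from ∂_2 factors > 1: none. So H_1 ≅ Z^2.
H_2: b_2 = 5 − 5 − 0 = 0; torsion from ∂_3 factors > 1: none. So H_2 ≅ 0.

H_0 ≅ Z^2,  H_1 ≅ Z^2,  H_2 = 0.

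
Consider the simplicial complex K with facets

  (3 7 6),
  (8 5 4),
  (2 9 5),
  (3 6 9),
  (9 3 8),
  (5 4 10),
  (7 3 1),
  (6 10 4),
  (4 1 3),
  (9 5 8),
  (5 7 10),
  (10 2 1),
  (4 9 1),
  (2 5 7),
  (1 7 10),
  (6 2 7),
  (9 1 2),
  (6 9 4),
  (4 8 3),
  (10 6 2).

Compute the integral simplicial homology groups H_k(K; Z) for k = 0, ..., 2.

Take the total order 1 < 2 < 3 < 4 < 5 < 6 < 7 < 8 < 9 < 10 on the vertex set. Then K (dimension 2) consists of the simplices:

  0-simplices (10): [1], [2], [3], [4], [5], [6], [7], [8], [9], [10]
  1-simplices (30): (30 of them)
  2-simplices (20): (20 of them)

giving chain groups C_0 ≅ Z^10, C_1 ≅ Z^30, C_2 ≅ Z^20.

Boundary ∂_1: C_1 → C_0 is given by ∂[p,q] = [q] − [p]. For instance
  ∂[3,8] = [8] − [3].
This gives a 10×30 integer matrix of rank 9; reducing to Smith normal form yields diagonal entries (1,1,1,1,1,1,1,1,1).

The boundary map ∂_2: C_2 → C_1 maps a triangle to the signed sum of its edges. For instance
  ∂[1,2,9] = [2,9] − [1,9] + [1,2],
  ∂[1,7,10] = [7,10] − [1,10] + [1,7].
The 30×20 boundary matrix has rank 20 and Smith normal form diag(1,1,1,1,1,1,1,1,1,1,1,1,1,1,1,1,1,1,1,2).

Reading off H_k = ker ∂_k / im ∂_{k+1}:

  H_0: rank C_0 − rank ∂_1 = 10 − 9 = 1, and the invariant factors of ∂_1 are all 1, so H_0 ≅ Z.
  H_1: rank ker ∂_1 − rank ∂_2 = (30 − 9) − 20 = 1, and ∂_2 has invariant factor 2 > 1, so H_1 ≅ Z ⊕ Z/2Z.
  H_2: rank ker ∂_2 − rank ∂_3 = (20 − 20) − 0 = 0, and there is no ∂_3, so H_2 ≅ 0.

(K is a triangulation of the Klein bottle.)

H_0 ≅ Z,  H_1 ≅ Z ⊕ Z/2Z,  H_2 = 0.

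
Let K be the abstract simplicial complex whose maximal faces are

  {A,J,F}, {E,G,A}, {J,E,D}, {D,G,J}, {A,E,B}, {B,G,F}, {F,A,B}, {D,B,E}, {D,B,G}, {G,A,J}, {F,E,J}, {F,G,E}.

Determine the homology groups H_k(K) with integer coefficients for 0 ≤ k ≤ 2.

H_0 = Z,  H_1 = Z/2Z,  H_2 = 0.

Fix the vertex order A < B < D < E < F < G < J and write every simplex with vertices in increasing order. Then dim K = 2 and the simplices of K are:

  0-simplices (7): A, B, D, E, F, G, J
  1-simplices (18): AB, AE, AF, AG, AJ, BD, BE, BF, BG, DE, DG, DJ, EF, EG, EJ, FG, FJ, GJ
  2-simplices (12): ABE, ABF, AEG, AFJ, AGJ, BDE, BDG, BFG, DEJ, DGJ, EFG, EFJ

giving chain groups C_0 ≅ Z^7, C_1 ≅ Z^18, C_2 ≅ Z^12.

The boundary map ∂_1: C_1 → C_0 is given by ∂[p,q] = [q] − [p]. For instance
  ∂DE = E − D.
The 7×18 boundary matrix has rank 6 and Smith normal form diag(1,1,1,1,1,1).

∂_2: C_2 → C_1 sends each 2-simplex [p,q,r] to [q,r] − [p,r] + [p,q]. For instance
  ∂DEJ = EJ − DJ + DE,
  ∂AFJ = FJ − AJ + AF.
The 18×12 boundary matrix has rank 12 and Smith normal form diag(1,1,1,1,1,1,1,1,1,1,1,2).

Computing H_k = (kernel of ∂_k) / (image of ∂_{k+1}):

  H_0: rank C_0 − rank ∂_1 = 7 − 6 = 1, and the invariant factors of ∂_1 are all 1, so H_0 = Z.
  H_1: rank ker ∂_1 − rank ∂_2 = (18 − 6) − 12 = 0, and ∂_2 has invariant factor 2 > 1, so H_1 = Z/2Z.
  H_2: rank ker ∂_2 − rank ∂_3 = (12 − 12) − 0 = 0, and there is no ∂_3, so H_2 = 0.

(K is a triangulation of the real projective plane RP^2.)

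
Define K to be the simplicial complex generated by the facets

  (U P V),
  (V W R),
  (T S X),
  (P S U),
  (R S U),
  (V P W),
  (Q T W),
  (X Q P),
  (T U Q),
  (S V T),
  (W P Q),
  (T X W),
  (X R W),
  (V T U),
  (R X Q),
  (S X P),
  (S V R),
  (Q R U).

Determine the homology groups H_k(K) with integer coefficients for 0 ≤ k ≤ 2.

K has 9 vertices, 27 edges, 18 triangles.
rank ∂_0 = 0, rank ∂_1 = 8 ⇒ b_0 = 9 − 0 − 8 = 1; all invariant factors of ∂_1 are 1 so no torsion. So H_0 = Z.
rank ∂_1 = 8, rank ∂_2 = 18 ⇒ b_1 = 27 − 8 − 18 = 1; ∂_2 has invariant factor(s) [2] giving torsion. So H_1 = Z ⊕ Z/2.
rank ∂_2 = 18, rank ∂_3 = 0 ⇒ b_2 = 18 − 18 − 0 = 0. So H_2 = 0.

H_0 ≅ Z,  H_1 ≅ Z ⊕ Z/2,  H_2 = 0.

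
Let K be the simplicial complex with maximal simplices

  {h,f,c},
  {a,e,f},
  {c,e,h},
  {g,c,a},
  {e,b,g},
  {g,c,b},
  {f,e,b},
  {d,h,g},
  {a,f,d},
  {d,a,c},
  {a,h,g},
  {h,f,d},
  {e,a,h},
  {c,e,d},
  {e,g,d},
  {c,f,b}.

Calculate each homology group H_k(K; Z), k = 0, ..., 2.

H_0 = Z,  H_1 = Z^2,  H_2 = Z.

Order the vertices as a < b < c < d < e < f < g < h. Listing each simplex with vertices in this order, K has dimension 2 with simplices:

  0-simplices (8): a, b, c, d, e, f, g, h
  1-simplices (24): ac, ad, ae, af, ag, ah, bc, be, bf, bg, cd, ce, cf, cg, ch, de, df, dg, dh, ef, eg, eh, fh, gh
  2-simplices (16): acd, acg, adf, aef, aeh, agh, bcf, bcg, bef, beg, cde, ceh, cfh, deg, dfh, dgh

so the chain groups are C_0 ≅ Z^8, C_1 ≅ Z^24, C_2 ≅ Z^16.

The boundary map ∂_1: C_1 → C_0 maps an edge to its endpoints' difference, ∂[p,q] = q − p.
The 8×24 boundary matrix has rank 7 and Smith normal form diag(1,1,1,1,1,1,1).

Boundary ∂_2: C_2 → C_1 acts by ∂[p,q,r] = [q,r] − [p,r] + [p,q]. For instance
  ∂beg = eg − bg + be,
  ∂cfh = fh − ch + cf.
This gives a 24×16 integer matrix of rank 15; reducing to Smith normal form yields diagonal entries (1,1,1,1,1,1,1,1,1,1,1,1,1,1,1).

Computing H_k = (kernel of ∂_k) / (image of ∂_{k+1}):

  H_0: rank C_0 − rank ∂_1 = 8 − 7 = 1, and the invariant factors of ∂_1 are all 1, so H_0 = Z.
  H_1: rank ker ∂_1 − rank ∂_2 = (24 − 7) − 15 = 2, and the invariant factors of ∂_2 are all 1, so H_1 = Z^2.
  H_2: rank ker ∂_2 − rank ∂_3 = (16 − 15) − 0 = 1, and there is no ∂_3, so H_2 = Z.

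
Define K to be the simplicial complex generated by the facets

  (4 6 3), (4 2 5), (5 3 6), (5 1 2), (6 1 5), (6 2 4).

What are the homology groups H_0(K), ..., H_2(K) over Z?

H_0 ≅ Z,  H_1 ≅ Z,  H_2 = 0.

K has 6 vertices, 12 edges, 6 triangles.
rank ∂_0 = 0, rank ∂_1 = 5 ⇒ b_0 = 6 − 0 − 5 = 1; all invariant factors of ∂_1 are 1 so no torsion. So H_0 ≅ Z.
rank ∂_1 = 5, rank ∂_2 = 6 ⇒ b_1 = 12 − 5 − 6 = 1; all invariant factors of ∂_2 are 1 so no torsion. So H_1 ≅ Z.
rank ∂_2 = 6, rank ∂_3 = 0 ⇒ b_2 = 6 − 6 − 0 = 0. So H_2 ≅ 0.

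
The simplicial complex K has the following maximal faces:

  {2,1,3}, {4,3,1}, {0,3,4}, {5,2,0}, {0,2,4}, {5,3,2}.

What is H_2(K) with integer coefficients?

H_2 ≅ 0.

Take the total order 0 < 1 < 2 < 3 < 4 < 5 on the vertex set. Then K (dimension 2) consists of the simplices:

  0-simplices (6): [0], [1], [2], [3], [4], [5]
  1-simplices (12): [0,2], [0,3], [0,4], [0,5], [1,2], [1,3], [1,4], [2,3], [2,4], [2,5], [3,4], [3,5]
  2-simplices (6): [0,2,4], [0,2,5], [0,3,4], [1,2,3], [1,3,4], [2,3,5]

so the chain groups are C_0 ≅ Z^6, C_1 ≅ Z^12, C_2 ≅ Z^6.

The boundary map ∂_1: C_1 → C_0 maps an edge to its endpoints' difference, ∂[p,q] = q − p.
As a 6×12 matrix over Z this has rank 5, with invariant factors (1,1,1,1,1).

∂_2: C_2 → C_1 maps a triangle to the signed sum of its edges. For instance
  ∂[0,2,5] = [2,5] − [0,5] + [0,2],
  ∂[1,3,4] = [3,4] − [1,4] + [1,3].
The resulting 12×6 matrix has rank 6, and its Smith normal form has invariant factors (1,1,1,1,1,1).

Now H_k = ker ∂_k / im ∂_{k+1}, so:

  H_2: rank ker ∂_2 − rank ∂_3 = (6 − 6) − 0 = 0, and there is no ∂_3, so H_2 ≅ 0.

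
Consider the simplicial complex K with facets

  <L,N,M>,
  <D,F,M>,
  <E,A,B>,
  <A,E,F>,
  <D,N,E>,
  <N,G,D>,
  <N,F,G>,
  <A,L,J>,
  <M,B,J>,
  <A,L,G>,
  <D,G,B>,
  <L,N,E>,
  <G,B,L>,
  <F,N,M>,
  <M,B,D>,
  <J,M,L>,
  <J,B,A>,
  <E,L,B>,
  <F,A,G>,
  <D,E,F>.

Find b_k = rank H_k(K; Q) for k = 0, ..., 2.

b_0 = 1, b_1 = 1, b_2 = 0.

K has 10 vertices, 30 edges, 20 triangles.
rank ∂_0 = 0, rank ∂_1 = 9 ⇒ b_0 = 10 − 0 − 9 = 1; all invariant factors of ∂_1 are 1 so no torsion. So H_0 = Z.
rank ∂_1 = 9, rank ∂_2 = 20 ⇒ b_1 = 30 − 9 − 20 = 1; ∂_2 has invariant factor(s) [2] giving torsion. So H_1 = Z ⊕ Z_2.
rank ∂_2 = 20, rank ∂_3 = 0 ⇒ b_2 = 20 − 20 − 0 = 0. So H_2 = 0.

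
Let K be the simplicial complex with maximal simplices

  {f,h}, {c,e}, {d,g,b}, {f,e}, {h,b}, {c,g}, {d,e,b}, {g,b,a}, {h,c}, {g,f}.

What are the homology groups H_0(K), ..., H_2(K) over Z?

H_0 = Z,  H_1 = Z^4,  H_2 = 0.

We work with the vertex ordering a < b < c < d < e < f < g < h. The simplices of K, each written with vertices in increasing order, are:

  0-simplices (8): a, b, c, d, e, f, g, h
  1-simplices (14): ab, ag, bd, be, bg, bh, ce, cg, ch, de, dg, ef, fg, fh
  2-simplices (3): abg, bde, bdg

so the chain groups are C_0 ≅ Z^8, C_1 ≅ Z^14, C_2 ≅ Z^3.

∂_1: C_1 → C_0 maps an edge to its endpoints' difference, ∂[p,q] = q − p.
This gives a 8×14 integer matrix of rank 7; reducing to Smith normal form yields diagonal entries (1,1,1,1,1,1,1).

∂_2: C_2 → C_1 acts by ∂[p,q,r] = [q,r] − [p,r] + [p,q]. For instance
  ∂abg = bg − ag + ab,
  ∂bde = de − be + bd.
As a 14×3 matrix over Z this has rank 3, with invariant factors (1,1,1).

Computing H_k = (kernel of ∂_k) / (image of ∂_{k+1}):

  H_0: rank C_0 − rank ∂_1 = 8 − 7 = 1, and the invariant factors of ∂_1 are all 1, so H_0 ≅ Z.
  H_1: rank ker ∂_1 − rank ∂_2 = (14 − 7) − 3 = 4, and the invariant factors of ∂_2 are all 1, so H_1 ≅ Z^4.
  H_2: rank ker ∂_2 − rank ∂_3 = (3 − 3) − 0 = 0, and there is no ∂_3, so H_2 ≅ 0.

As a check, the Euler characteristic is 8 − 14 + 3 = -3, which agrees with 1 − 4 + 0 = -3.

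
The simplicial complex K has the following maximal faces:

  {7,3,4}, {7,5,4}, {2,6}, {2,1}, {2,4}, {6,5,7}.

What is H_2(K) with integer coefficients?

H_2 = 0.

K has 7 vertices, 10 edges, 3 triangles.
rank ∂_2 = 3, rank ∂_3 = 0 ⇒ b_2 = 3 − 3 − 0 = 0. So H_2 ≅ 0.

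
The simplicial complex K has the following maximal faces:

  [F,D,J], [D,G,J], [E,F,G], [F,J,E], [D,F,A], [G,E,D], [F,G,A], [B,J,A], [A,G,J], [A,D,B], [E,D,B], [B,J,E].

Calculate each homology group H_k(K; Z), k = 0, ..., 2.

H_0 = Z,  H_1 = Z/2Z,  H_2 = 0.

K has 7 vertices, 18 edges, 12 triangles.
rank ∂_0 = 0, rank ∂_1 = 6 ⇒ b_0 = 7 − 0 − 6 = 1; all invariant factors of ∂_1 are 1 so no torsion. So H_0 = Z.
rank ∂_1 = 6, rank ∂_2 = 12 ⇒ b_1 = 18 − 6 − 12 = 0; ∂_2 has invariant factor(s) [2] giving torsion. So H_1 = Z/2Z.
rank ∂_2 = 12, rank ∂_3 = 0 ⇒ b_2 = 12 − 12 − 0 = 0. So H_2 = 0.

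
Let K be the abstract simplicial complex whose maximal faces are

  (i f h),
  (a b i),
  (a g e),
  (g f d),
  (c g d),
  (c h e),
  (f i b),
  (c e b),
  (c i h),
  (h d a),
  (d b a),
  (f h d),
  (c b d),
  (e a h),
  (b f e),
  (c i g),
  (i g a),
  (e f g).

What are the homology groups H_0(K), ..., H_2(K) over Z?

We work with the vertex ordering a < b < c < d < e < f < g < h < i. The simplices of K, each written with vertices in increasing order, are:

  0-simplices (9): a, b, c, d, e, f, g, h, i
  1-simplices (27): ab, ad, ae, ag, ah, ai, bc, bd, be, bf, bi, cd, ce, cg, ch, ci, df, dg, dh, ef, eg, eh, fg, fh, fi, gi, hi
  2-simplices (18): abd, abi, adh, aeg, aeh, agi, bcd, bce, bef, bfi, cdg, ceh, cgi, chi, dfg, dfh, efg, fhi

Hence C_0 ≅ Z^9, C_1 ≅ Z^27, C_2 ≅ Z^18.

The boundary map ∂_1: C_1 → C_0 maps an edge to its endpoints' difference, ∂[p,q] = q − p. For instance
  ∂df = f − d.
The resulting 9×27 matrix has rank 8, and its Smith normal form has invariant factors (1,1,1,1,1,1,1,1).

The boundary map ∂_2: C_2 → C_1 maps a triangle to the signed sum of its edges. For instance
  ∂fhi = hi − fi + fh,
  ∂bfi = fi − bi + bf.
The 27×18 boundary matrix has rank 17 and Smith normal form diag(1,1,1,1,1,1,1,1,1,1,1,1,1,1,1,1,1).

Reading off H_k = ker ∂_k / im ∂_{k+1}:

  H_0: rank C_0 − rank ∂_1 = 9 − 8 = 1, and the invariant factors of ∂_1 are all 1, so H_0 = Z.
  H_1: rank ker ∂_1 − rank ∂_2 = (27 − 8) − 17 = 2, and the invariant factors of ∂_2 are all 1, so H_1 = Z^2.
  H_2: rank ker ∂_2 − rank ∂_3 = (18 − 17) − 0 = 1, and there is no ∂_3, so H_2 = Z.

H_0 = Z,  H_1 = Z^2,  H_2 = Z.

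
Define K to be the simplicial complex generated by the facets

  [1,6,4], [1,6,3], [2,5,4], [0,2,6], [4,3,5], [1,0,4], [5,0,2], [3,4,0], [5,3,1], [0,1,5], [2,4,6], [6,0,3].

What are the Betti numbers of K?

b_0 = 1, b_1 = 0, b_2 = 0.

Fix the vertex order 0 < 1 < 2 < 3 < 4 < 5 < 6 and write every simplex with vertices in increasing order. Then dim K = 2 and the simplices of K are:

  0-simplices (7): [0], [1], [2], [3], [4], [5], [6]
  1-simplices (18): [0,1], [0,2], [0,3], [0,4], [0,5], [0,6], [1,3], [1,4], [1,5], [1,6], [2,4], [2,5], [2,6], [3,4], [3,5], [3,6], [4,5], [4,6]
  2-simplices (12): [0,1,4], [0,1,5], [0,2,5], [0,2,6], [0,3,4], [0,3,6], [1,3,5], [1,3,6], [1,4,6], [2,4,5], [2,4,6], [3,4,5]

giving chain groups C_0 ≅ Z^7, C_1 ≅ Z^18, C_2 ≅ Z^12.

Boundary ∂_1: C_1 → C_0 maps an edge to its endpoints' difference, ∂[p,q] = q − p.
This gives a 7×18 integer matrix of rank 6; reducing to Smith normal form yields diagonal entries (1,1,1,1,1,1).

∂_2: C_2 → C_1 sends each 2-simplex [p,q,r] to [q,r] − [p,r] + [p,q]. For instance
  ∂[0,3,6] = [3,6] − [0,6] + [0,3],
  ∂[0,1,5] = [1,5] − [0,5] + [0,1].
This gives a 18×12 integer matrix of rank 12; reducing to Smith normal form yields diagonal entries (1,1,1,1,1,1,1,1,1,1,1,2).

From H_k ≅ ker(∂_k) / im(∂_{k+1}) we obtain:

  H_0: rank C_0 − rank ∂_1 = 7 − 6 = 1, and the invariant factors of ∂_1 are all 1, so H_0 = Z.
  H_1: rank ker ∂_1 − rank ∂_2 = (18 − 6) − 12 = 0, and ∂_2 has invariant factor 2 > 1, so H_1 = Z/2.
  H_2: rank ker ∂_2 − rank ∂_3 = (12 − 12) − 0 = 0, and there is no ∂_3, so H_2 = 0.

As a check, the Euler characteristic is 7 − 18 + 12 = 1, which agrees with 1 − 0 + 0 = 1.

Hence the Betti numbers are b_0 = 1, b_1 = 0, b_2 = 0.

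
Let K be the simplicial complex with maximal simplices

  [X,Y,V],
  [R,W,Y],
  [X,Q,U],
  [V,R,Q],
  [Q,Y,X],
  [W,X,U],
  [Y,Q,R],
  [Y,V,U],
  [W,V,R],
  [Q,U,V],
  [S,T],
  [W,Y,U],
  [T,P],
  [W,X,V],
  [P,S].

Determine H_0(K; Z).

H_0 = Z^2.

K has 10 vertices, 21 edges, 12 triangles.
rank ∂_0 = 0, rank ∂_1 = 8 ⇒ b_0 = 10 − 0 − 8 = 2; all invariant factors of ∂_1 are 1 so no torsion. So H_0 ≅ Z^2.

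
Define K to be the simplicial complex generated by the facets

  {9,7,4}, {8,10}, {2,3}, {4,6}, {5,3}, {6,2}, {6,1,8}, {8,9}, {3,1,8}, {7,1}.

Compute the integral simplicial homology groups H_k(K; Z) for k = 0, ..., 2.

H_0 = Z,  H_1 = Z^3,  H_2 = 0.

K has 10 vertices, 15 edges, 3 triangles.
rank ∂_0 = 0, rank ∂_1 = 9 ⇒ b_0 = 10 − 0 − 9 = 1; all invariant factors of ∂_1 are 1 so no torsion. So H_0 = Z.
rank ∂_1 = 9, rank ∂_2 = 3 ⇒ b_1 = 15 − 9 − 3 = 3; all invariant factors of ∂_2 are 1 so no torsion. So H_1 = Z^3.
rank ∂_2 = 3, rank ∂_3 = 0 ⇒ b_2 = 3 − 3 − 0 = 0. So H_2 = 0.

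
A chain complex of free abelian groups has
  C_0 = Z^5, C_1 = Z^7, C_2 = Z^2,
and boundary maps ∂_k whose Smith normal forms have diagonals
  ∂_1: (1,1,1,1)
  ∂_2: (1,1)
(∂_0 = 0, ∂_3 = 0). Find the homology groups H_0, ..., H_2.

H_0: b_0 = 5 − 0 − 4 = 1; torsion from ∂_1 factors > 1: none. So H_0 = Z.
H_1: b_1 = 7 − 4 − 2 = 1; torsion from ∂_2 factors > 1: none. So H_1 = Z.
H_2: b_2 = 2 − 2 − 0 = 0; torsion from ∂_3 factors > 1: none. So H_2 = 0.

H_0 = Z,  H_1 = Z,  H_2 = 0.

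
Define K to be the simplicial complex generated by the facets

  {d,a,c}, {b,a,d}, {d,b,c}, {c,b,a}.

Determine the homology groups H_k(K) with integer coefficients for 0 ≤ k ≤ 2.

H_0 = Z,  H_1 = 0,  H_2 = Z.

Fix the vertex order a < b < c < d and write every simplex with vertices in increasing order. Then dim K = 2 and the simplices of K are:

  0-simplices (4): a, b, c, d
  1-simplices (6): ab, ac, ad, bc, bd, cd
  2-simplices (4): abc, abd, acd, bcd

Hence C_0 ≅ Z^4, C_1 ≅ Z^6, C_2 ≅ Z^4.

The boundary map ∂_1: C_1 → C_0 sends each edge [p,q] (with p < q) to q − p. For instance
  ∂ab = b − a.
As a 4×6 matrix over Z this has rank 3, with invariant factors (1,1,1).

The boundary map ∂_2: C_2 → C_1 acts by ∂[p,q,r] = [q,r] − [p,r] + [p,q]. For instance
  ∂abc = bc − ac + ab,
  ∂bcd = cd − bd + bc.
The 6×4 boundary matrix has rank 3 and Smith normal form diag(1,1,1).

Reading off H_k = ker ∂_k / im ∂_{k+1}:

  H_0: rank C_0 − rank ∂_1 = 4 − 3 = 1, and the invariant factors of ∂_1 are all 1, so H_0 = Z.
  H_1: rank ker ∂_1 − rank ∂_2 = (6 − 3) − 3 = 0, and the invariant factors of ∂_2 are all 1, so H_1 = 0.
  H_2: rank ker ∂_2 − rank ∂_3 = (4 − 3) − 0 = 1, and there is no ∂_3, so H_2 = Z.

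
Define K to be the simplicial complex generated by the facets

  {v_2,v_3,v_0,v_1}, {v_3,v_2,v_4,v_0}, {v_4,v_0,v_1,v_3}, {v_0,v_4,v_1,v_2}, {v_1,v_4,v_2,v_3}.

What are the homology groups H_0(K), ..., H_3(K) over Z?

Order the vertices as v_0 < v_1 < v_2 < v_3 < v_4. Listing each simplex with vertices in this order, K has dimension 3 with simplices:

  0-simplices (5): [v_0], [v_1], [v_2], [v_3], [v_4]
  1-simplices (10): [v_0,v_1], [v_0,v_2], [v_0,v_3], [v_0,v_4], [v_1,v_2], [v_1,v_3], [v_1,v_4], [v_2,v_3], [v_2,v_4], [v_3,v_4]
  2-simplices (10): [v_0,v_1,v_2], [v_0,v_1,v_3], [v_0,v_1,v_4], [v_0,v_2,v_3], [v_0,v_2,v_4], [v_0,v_3,v_4], [v_1,v_2,v_3], [v_1,v_2,v_4], [v_1,v_3,v_4], [v_2,v_3,v_4]
  3-simplices (5): [v_0,v_1,v_2,v_3], [v_0,v_1,v_2,v_4], [v_0,v_1,v_3,v_4], [v_0,v_2,v_3,v_4], [v_1,v_2,v_3,v_4]

giving chain groups C_0 ≅ Z^5, C_1 ≅ Z^10, C_2 ≅ Z^10, C_3 ≅ Z^5.

The boundary map ∂_1: C_1 → C_0 maps an edge to its endpoints' difference, ∂[p,q] = q − p. For instance
  ∂[v_0,v_4] = [v_4] − [v_0].
The resulting 5×10 matrix has rank 4, and its Smith normal form has invariant factors (1,1,1,1).

∂_2: C_2 → C_1 maps a triangle to the signed sum of its edges. For instance
  ∂[v_2,v_3,v_4] = [v_3,v_4] − [v_2,v_4] + [v_2,v_3],
  ∂[v_0,v_1,v_3] = [v_1,v_3] − [v_0,v_3] + [v_0,v_1].
The 10×10 boundary matrix has rank 6 and Smith normal form diag(1,1,1,1,1,1).

Boundary ∂_3: C_3 → C_2 sends each 3-simplex σ to the alternating sum Σ_i (−1)^i (σ with its i-th vertex removed). For instance
  ∂[v_0,v_1,v_2,v_4] = [v_1,v_2,v_4] − [v_0,v_2,v_4] + [v_0,v_1,v_4] − [v_0,v_1,v_2],
  ∂[v_1,v_2,v_3,v_4] = [v_2,v_3,v_4] − [v_1,v_3,v_4] + [v_1,v_2,v_4] − [v_1,v_2,v_3].
The 10×5 boundary matrix has rank 4 and Smith normal form diag(1,1,1,1).

Now H_k = ker ∂_k / im ∂_{k+1}, so:

  H_0: rank C_0 − rank ∂_1 = 5 − 4 = 1, and the invariant factors of ∂_1 are all 1, so H_0 ≅ Z.
  H_1: rank ker ∂_1 − rank ∂_2 = (10 − 4) − 6 = 0, and the invariant factors of ∂_2 are all 1, so H_1 ≅ 0.
  H_2: rank ker ∂_2 − rank ∂_3 = (10 − 6) − 4 = 0, and the invariant factors of ∂_3 are all 1, so H_2 ≅ 0.
  H_3: rank ker ∂_3 − rank ∂_4 = (5 − 4) − 0 = 1, and there is no ∂_4, so H_3 ≅ Z.

H_0 = Z,  H_1 = 0,  H_2 = 0,  H_3 = Z.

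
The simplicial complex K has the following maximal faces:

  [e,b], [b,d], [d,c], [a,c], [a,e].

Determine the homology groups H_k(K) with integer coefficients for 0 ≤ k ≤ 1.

We work with the vertex ordering a < b < c < d < e. The simplices of K, each written with vertices in increasing order, are:

  0-simplices (5): a, b, c, d, e
  1-simplices (5): ac, ae, bd, be, cd

so the chain groups are C_0 ≅ Z^5, C_1 ≅ Z^5.

Boundary ∂_1: C_1 → C_0 maps an edge to its endpoints' difference, ∂[p,q] = q − p. For instance
  ∂ae = e − a.
This gives a 5×5 integer matrix of rank 4; reducing to Smith normal form yields diagonal entries (1,1,1,1).

Now H_k = ker ∂_k / im ∂_{k+1}, so:

  H_0: rank C_0 − rank ∂_1 = 5 − 4 = 1, and the invariant factors of ∂_1 are all 1, so H_0 ≅ Z.
  H_1: rank ker ∂_1 − rank ∂_2 = (5 − 4) − 0 = 1, and there is no ∂_2, so H_1 ≅ Z.

As a check, the Euler characteristic is 5 − 5 = 0, which agrees with 1 − 1 = 0.

H_0 ≅ Z,  H_1 ≅ Z.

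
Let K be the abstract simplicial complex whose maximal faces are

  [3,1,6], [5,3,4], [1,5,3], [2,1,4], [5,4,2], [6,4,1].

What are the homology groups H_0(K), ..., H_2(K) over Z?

Order the vertices as 1 < 2 < 3 < 4 < 5 < 6. Listing each simplex with vertices in this order, K has dimension 2 with simplices:

  0-simplices (6): [1], [2], [3], [4], [5], [6]
  1-simplices (12): [1,2], [1,3], [1,4], [1,5], [1,6], [2,4], [2,5], [3,4], [3,5], [3,6], [4,5], [4,6]
  2-simplices (6): [1,2,4], [1,3,5], [1,3,6], [1,4,6], [2,4,5], [3,4,5]

giving chain groups C_0 ≅ Z^6, C_1 ≅ Z^12, C_2 ≅ Z^6.

∂_1: C_1 → C_0 maps an edge to its endpoints' difference, ∂[p,q] = q − p. For instance
  ∂[4,5] = [5] − [4].
This gives a 6×12 integer matrix of rank 5; reducing to Smith normal form yields diagonal entries (1,1,1,1,1).

Boundary ∂_2: C_2 → C_1 maps a triangle to the signed sum of its edges. For instance
  ∂[1,3,5] = [3,5] − [1,5] + [1,3],
  ∂[1,2,4] = [2,4] − [1,4] + [1,2].
The 12×6 boundary matrix has rank 6 and Smith normal form diag(1,1,1,1,1,1).

Reading off H_k = ker ∂_k / im ∂_{k+1}:

  H_0: rank C_0 − rank ∂_1 = 6 − 5 = 1, and the invariant factors of ∂_1 are all 1, so H_0 = Z.
  H_1: rank ker ∂_1 − rank ∂_2 = (12 − 5) − 6 = 1, and the invariant factors of ∂_2 are all 1, so H_1 = Z.
  H_2: rank ker ∂_2 − rank ∂_3 = (6 − 6) − 0 = 0, and there is no ∂_3, so H_2 = 0.

H_0 ≅ Z,  H_1 ≅ Z,  H_2 = 0.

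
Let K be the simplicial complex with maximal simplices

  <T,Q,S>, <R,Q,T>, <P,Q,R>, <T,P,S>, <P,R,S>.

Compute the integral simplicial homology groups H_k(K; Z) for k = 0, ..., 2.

K has 5 vertices, 10 edges, 5 triangles.
rank ∂_0 = 0, rank ∂_1 = 4 ⇒ b_0 = 5 − 0 − 4 = 1; all invariant factors of ∂_1 are 1 so no torsion. So H_0 = Z.
rank ∂_1 = 4, rank ∂_2 = 5 ⇒ b_1 = 10 − 4 − 5 = 1; all invariant factors of ∂_2 are 1 so no torsion. So H_1 = Z.
rank ∂_2 = 5, rank ∂_3 = 0 ⇒ b_2 = 5 − 5 − 0 = 0. So H_2 = 0.

H_0 ≅ Z,  H_1 ≅ Z,  H_2 = 0.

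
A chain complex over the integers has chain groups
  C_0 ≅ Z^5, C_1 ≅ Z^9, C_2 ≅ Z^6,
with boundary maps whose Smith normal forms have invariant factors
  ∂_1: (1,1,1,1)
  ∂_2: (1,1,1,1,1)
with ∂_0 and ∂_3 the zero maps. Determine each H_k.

H_0 = Z,  H_1 = 0,  H_2 = Z.

H_0: b_0 = 5 − 0 − 4 = 1; torsion from ∂_1 factors > 1: none. So H_0 = Z.
H_1: b_1 = 9 − 4 − 5 = 0; torsion from ∂_2 factors > 1: none. So H_1 = 0.
H_2: b_2 = 6 − 5 − 0 = 1; torsion from ∂_3 factors > 1: none. So H_2 = Z.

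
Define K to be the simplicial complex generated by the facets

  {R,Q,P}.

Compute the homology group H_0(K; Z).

Take the total order P < Q < R on the vertex set. Then K (dimension 2) consists of the simplices:

  0-simplices (3): P, Q, R
  1-simplices (3): PQ, PR, QR
  2-simplices (1): PQR

giving chain groups C_0 ≅ Z^3, C_1 ≅ Z^3, C_2 ≅ Z^1.

Boundary ∂_1: C_1 → C_0 maps an edge to its endpoints' difference, ∂[p,q] = q − p. For instance
  ∂QR = R − Q.
As a 3×3 matrix over Z this has rank 2, with invariant factors (1,1).

∂_2: C_2 → C_1 maps a triangle to the signed sum of its edges. For instance
  ∂PQR = QR − PR + PQ.
This gives a 3×1 integer matrix of rank 1; reducing to Smith normal form yields diagonal entries (1).

Reading off H_k = ker ∂_k / im ∂_{k+1}:

  H_0: rank C_0 − rank ∂_1 = 3 − 2 = 1, and the invariant factors of ∂_1 are all 1, so H_0 = Z.

H_0 ≅ Z.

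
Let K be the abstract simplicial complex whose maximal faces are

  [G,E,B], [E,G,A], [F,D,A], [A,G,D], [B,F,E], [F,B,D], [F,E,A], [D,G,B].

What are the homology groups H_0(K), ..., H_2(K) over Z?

Fix the vertex order A < B < D < E < F < G and write every simplex with vertices in increasing order. Then dim K = 2 and the simplices of K are:

  0-simplices (6): A, B, D, E, F, G
  1-simplices (12): AD, AE, AF, AG, BD, BE, BF, BG, DF, DG, EF, EG
  2-simplices (8): ADF, ADG, AEF, AEG, BDF, BDG, BEF, BEG

giving chain groups C_0 ≅ Z^6, C_1 ≅ Z^12, C_2 ≅ Z^8.

Boundary ∂_1: C_1 → C_0 is given by ∂[p,q] = [q] − [p]. For instance
  ∂AD = D − A.
As a 6×12 matrix over Z this has rank 5, with invariant factors (1,1,1,1,1).

Boundary ∂_2: C_2 → C_1 maps a triangle to the signed sum of its edges. For instance
  ∂BEG = EG − BG + BE,
  ∂BEF = EF − BF + BE.
The resulting 12×8 matrix has rank 7, and its Smith normal form has invariant factors (1,1,1,1,1,1,1).

Now H_k = ker ∂_k / im ∂_{k+1}, so:

  H_0: rank C_0 − rank ∂_1 = 6 − 5 = 1, and the invariant factors of ∂_1 are all 1, so H_0 ≅ Z.
  H_1: rank ker ∂_1 − rank ∂_2 = (12 − 5) − 7 = 0, and the invariant factors of ∂_2 are all 1, so H_1 ≅ 0.
  H_2: rank ker ∂_2 − rank ∂_3 = (8 − 7) − 0 = 1, and there is no ∂_3, so H_2 ≅ Z.

H_0 ≅ Z,  H_1 = 0,  H_2 ≅ Z.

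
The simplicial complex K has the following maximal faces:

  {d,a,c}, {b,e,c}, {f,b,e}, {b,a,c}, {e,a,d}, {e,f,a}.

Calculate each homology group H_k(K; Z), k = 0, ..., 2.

K has 6 vertices, 12 edges, 6 triangles.
rank ∂_0 = 0, rank ∂_1 = 5 ⇒ b_0 = 6 − 0 − 5 = 1; all invariant factors of ∂_1 are 1 so no torsion. So H_0 ≅ Z.
rank ∂_1 = 5, rank ∂_2 = 6 ⇒ b_1 = 12 − 5 − 6 = 1; all invariant factors of ∂_2 are 1 so no torsion. So H_1 ≅ Z.
rank ∂_2 = 6, rank ∂_3 = 0 ⇒ b_2 = 6 − 6 − 0 = 0. So H_2 ≅ 0.

H_0 ≅ Z,  H_1 ≅ Z,  H_2 = 0.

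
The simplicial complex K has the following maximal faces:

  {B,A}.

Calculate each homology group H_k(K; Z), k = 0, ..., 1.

H_0 ≅ Z,  H_1 = 0.

We work with the vertex ordering A < B. The simplices of K, each written with vertices in increasing order, are:

  0-simplices (2): A, B
  1-simplices (1): AB

giving chain groups C_0 ≅ Z^2, C_1 ≅ Z^1.

The boundary map ∂_1: C_1 → C_0 sends each edge [p,q] (with p < q) to q − p. For instance
  ∂AB = B − A.
This gives a 2×1 integer matrix of rank 1; reducing to Smith normal form yields diagonal entries (1).

From H_k ≅ ker(∂_k) / im(∂_{k+1}) we obtain:

  H_0: rank C_0 − rank ∂_1 = 2 − 1 = 1, and the invariant factors of ∂_1 are all 1, so H_0 ≅ Z.
  H_1: rank ker ∂_1 − rank ∂_2 = (1 − 1) − 0 = 0, and there is no ∂_2, so H_1 ≅ 0.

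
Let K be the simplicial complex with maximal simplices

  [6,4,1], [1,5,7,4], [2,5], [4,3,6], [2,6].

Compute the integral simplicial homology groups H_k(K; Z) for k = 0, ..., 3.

H_0 ≅ Z,  H_1 ≅ Z,  H_2 = 0,  H_3 = 0.

Order the vertices as 1 < 2 < 3 < 4 < 5 < 6 < 7. Listing each simplex with vertices in this order, K has dimension 3 with simplices:

  0-simplices (7): [1], [2], [3], [4], [5], [6], [7]
  1-simplices (12): [1,4], [1,5], [1,6], [1,7], [2,5], [2,6], [3,4], [3,6], [4,5], [4,6], [4,7], [5,7]
  2-simplices (6): [1,4,5], [1,4,6], [1,4,7], [1,5,7], [3,4,6], [4,5,7]
  3-simplices (1): [1,4,5,7]

Hence C_0 ≅ Z^7, C_1 ≅ Z^12, C_2 ≅ Z^6, C_3 ≅ Z^1.

∂_1: C_1 → C_0 is given by ∂[p,q] = [q] − [p]. For instance
  ∂[1,6] = [6] − [1].
The resulting 7×12 matrix has rank 6, and its Smith normal form has invariant factors (1,1,1,1,1,1).

Boundary ∂_2: C_2 → C_1 sends each 2-simplex [p,q,r] to [q,r] − [p,r] + [p,q]. For instance
  ∂[4,5,7] = [5,7] − [4,7] + [4,5],
  ∂[1,5,7] = [5,7] − [1,7] + [1,5].
This gives a 12×6 integer matrix of rank 5; reducing to Smith normal form yields diagonal entries (1,1,1,1,1).

∂_3: C_3 → C_2 sends each 3-simplex σ to the alternating sum Σ_i (−1)^i (σ with its i-th vertex removed). For instance
  ∂[1,4,5,7] = [4,5,7] − [1,5,7] + [1,4,7] − [1,4,5].
The 6×1 boundary matrix has rank 1 and Smith normal form diag(1).

Computing H_k = (kernel of ∂_k) / (image of ∂_{k+1}):

  H_0: rank C_0 − rank ∂_1 = 7 − 6 = 1, and the invariant factors of ∂_1 are all 1, so H_0 = Z.
  H_1: rank ker ∂_1 − rank ∂_2 = (12 − 6) − 5 = 1, and the invariant factors of ∂_2 are all 1, so H_1 = Z.
  H_2: rank ker ∂_2 − rank ∂_3 = (6 − 5) − 1 = 0, and the invariant factors of ∂_3 are all 1, so H_2 = 0.
  H_3: rank ker ∂_3 − rank ∂_4 = (1 − 1) − 0 = 0, and there is no ∂_4, so H_3 = 0.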